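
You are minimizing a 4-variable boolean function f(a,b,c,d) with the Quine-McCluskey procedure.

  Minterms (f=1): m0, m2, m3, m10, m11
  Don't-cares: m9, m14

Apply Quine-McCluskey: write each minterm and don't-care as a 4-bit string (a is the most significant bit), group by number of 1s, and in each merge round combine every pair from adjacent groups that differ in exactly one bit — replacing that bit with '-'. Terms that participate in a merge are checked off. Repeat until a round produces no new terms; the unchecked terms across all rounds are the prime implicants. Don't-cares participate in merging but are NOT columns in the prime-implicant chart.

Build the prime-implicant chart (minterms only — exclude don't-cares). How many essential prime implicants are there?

2

[col 0] 0000*, 0010*, 0011*, 1001*, 1010*, 1011*, 1110*
[col 1] -010*, -011*, 00-0, 001-*, 1-10, 10-1, 101-*
[col 2] -01-
Prime implicants: -01-, 00-0, 1-10, 10-1
PI chart (minterm → PIs covering it):
  0 | 00-0  (sole → essential)
  2 | -01-,00-0
  3 | -01-  (sole → essential)
  10 | -01-,1-10
  11 | -01-,10-1
Essential prime implicants: -01-, 00-0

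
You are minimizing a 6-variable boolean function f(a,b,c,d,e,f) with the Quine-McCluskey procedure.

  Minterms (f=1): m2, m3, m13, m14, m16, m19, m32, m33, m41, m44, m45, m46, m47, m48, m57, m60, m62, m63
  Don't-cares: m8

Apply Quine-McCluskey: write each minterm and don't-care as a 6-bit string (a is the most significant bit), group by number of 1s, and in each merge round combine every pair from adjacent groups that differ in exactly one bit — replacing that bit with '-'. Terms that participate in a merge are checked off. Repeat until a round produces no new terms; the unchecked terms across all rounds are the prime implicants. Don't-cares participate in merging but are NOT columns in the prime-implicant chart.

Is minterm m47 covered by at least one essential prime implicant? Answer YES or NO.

Round 0: 000010✓ 000011✓ 001000 001101✓ 001110✓ 010000✓ 010011✓ 100000✓ 100001✓ 101001✓ 101100✓ 101101✓ 101110✓ 101111✓ 110000✓ 111001✓ 111100✓ 111110✓ 111111✓
Round 1: -01101 -01110 -10000 0-0011 00001- 1-0000 1-1001 1-1100✓ 1-1110✓ 1-1111✓ 10-001 10000- 101-01 1011-0✓ 1011-1✓ 10110-✓ 10111-✓ 1111-0✓ 11111-✓
Round 2: 1-11-0 1-111- 1011--
PIs = {-01101, -01110, -10000, 0-0011, 00001-, 001000, 1-0000, 1-1001, 1-11-0, 1-111-, 10-001, 10000-, 101-01, 1011--}
Coverage chart:
  m2: 00001- ←essential
  m3: 0-0011,00001-
  m13: -01101 ←essential
  m14: -01110 ←essential
  m16: -10000 ←essential
  m19: 0-0011 ←essential
  m32: 1-0000,10000-
  m33: 10-001,10000-
  m41: 1-1001,10-001,101-01
  m44: 1-11-0,1011--
  m45: -01101,101-01,1011--
  m46: -01110,1-11-0,1-111-,1011--
  m47: 1-111-,1011--
  m48: -10000,1-0000
  m57: 1-1001 ←essential
  m60: 1-11-0 ←essential
  m62: 1-11-0,1-111-
  m63: 1-111- ←essential
Essential: -01101, -01110, -10000, 0-0011, 00001-, 1-1001, 1-11-0, 1-111-

YES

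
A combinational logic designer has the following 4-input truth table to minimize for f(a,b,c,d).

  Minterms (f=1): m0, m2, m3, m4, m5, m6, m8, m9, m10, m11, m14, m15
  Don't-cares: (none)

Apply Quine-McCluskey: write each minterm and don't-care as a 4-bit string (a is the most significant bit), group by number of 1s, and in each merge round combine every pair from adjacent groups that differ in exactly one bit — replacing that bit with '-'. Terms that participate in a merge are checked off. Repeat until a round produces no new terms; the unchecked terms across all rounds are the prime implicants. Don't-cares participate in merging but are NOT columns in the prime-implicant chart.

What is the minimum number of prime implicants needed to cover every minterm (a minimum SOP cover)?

5

[col 0] 0000*, 0010*, 0011*, 0100*, 0101*, 0110*, 1000*, 1001*, 1010*, 1011*, 1110*, 1111*
[col 1] -000*, -010*, -011*, -110*, 0-00*, 0-10*, 00-0*, 001-*, 01-0*, 010-, 1-10*, 1-11*, 10-0*, 10-1*, 100-*, 101-*, 111-*
[col 2] --10, -0-0, -01-, 0--0, 1-1-, 10--
Prime implicants: --10, -0-0, -01-, 0--0, 010-, 1-1-, 10--
PI chart (minterm → PIs covering it):
  0 | -0-0,0--0
  2 | --10,-0-0,-01-,0--0
  3 | -01-  (sole → essential)
  4 | 0--0,010-
  5 | 010-  (sole → essential)
  6 | --10,0--0
  8 | -0-0,10--
  9 | 10--  (sole → essential)
  10 | --10,-0-0,-01-,1-1-,10--
  11 | -01-,1-1-,10--
  14 | --10,1-1-
  15 | 1-1-  (sole → essential)
Essential prime implicants: -01-, 010-, 1-1-, 10--
Petrick residual → 0--0
Minimum SOP uses 5 PIs: b'c + a'd' + a'bc' + ac + ab'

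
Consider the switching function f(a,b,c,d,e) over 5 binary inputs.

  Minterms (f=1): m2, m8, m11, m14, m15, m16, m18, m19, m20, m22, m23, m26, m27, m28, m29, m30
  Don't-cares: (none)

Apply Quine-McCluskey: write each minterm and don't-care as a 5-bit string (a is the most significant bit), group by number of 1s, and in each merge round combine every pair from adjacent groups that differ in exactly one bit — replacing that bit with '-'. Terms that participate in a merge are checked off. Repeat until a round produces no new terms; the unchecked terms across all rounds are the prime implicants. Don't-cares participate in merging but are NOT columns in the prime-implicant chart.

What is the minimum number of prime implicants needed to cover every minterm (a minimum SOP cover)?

[col 0] 00010*, 01000, 01011*, 01110*, 01111*, 10000*, 10010*, 10011*, 10100*, 10110*, 10111*, 11010*, 11011*, 11100*, 11101*, 11110*
[col 1] -0010, -1011, -1110, 01-11, 0111-, 1-010*, 1-011*, 1-100*, 1-110*, 10-00*, 10-10*, 10-11*, 100-0*, 1001-*, 101-0*, 1011-*, 11-10*, 1101-*, 111-0*, 1110-
[col 2] 1--10, 1-01-, 1-1-0, 10--0, 10-1-
Prime implicants: -0010, -1011, -1110, 01-11, 01000, 0111-, 1--10, 1-01-, 1-1-0, 10--0, 10-1-, 1110-
PI chart (minterm → PIs covering it):
  2 | -0010  (sole → essential)
  8 | 01000  (sole → essential)
  11 | -1011,01-11
  14 | -1110,0111-
  15 | 01-11,0111-
  16 | 10--0  (sole → essential)
  18 | -0010,1--10,1-01-,10--0,10-1-
  19 | 1-01-,10-1-
  20 | 1-1-0,10--0
  22 | 1--10,1-1-0,10--0,10-1-
  23 | 10-1-  (sole → essential)
  26 | 1--10,1-01-
  27 | -1011,1-01-
  28 | 1-1-0,1110-
  29 | 1110-  (sole → essential)
  30 | -1110,1--10,1-1-0
Essential prime implicants: -0010, 01000, 10--0, 10-1-, 1110-
Petrick residual → -1011, 0111-, 1--10
Minimum SOP uses 8 PIs: b'c'de' + bc'de + a'bc'd'e' + a'bcd + ade' + ab'e' + ab'd + abcd'

8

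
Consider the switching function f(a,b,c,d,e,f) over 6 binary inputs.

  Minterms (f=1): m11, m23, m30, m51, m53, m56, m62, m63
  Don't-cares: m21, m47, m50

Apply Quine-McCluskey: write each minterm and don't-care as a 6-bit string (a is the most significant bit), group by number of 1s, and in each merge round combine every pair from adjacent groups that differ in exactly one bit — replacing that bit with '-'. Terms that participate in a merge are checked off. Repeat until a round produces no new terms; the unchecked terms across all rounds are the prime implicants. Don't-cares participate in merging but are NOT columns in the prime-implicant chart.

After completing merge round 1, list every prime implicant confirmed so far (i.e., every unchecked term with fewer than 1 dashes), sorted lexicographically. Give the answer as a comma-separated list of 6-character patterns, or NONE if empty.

001011, 111000

size-2^0 implicants → 001011  010101(✓)  010111(✓)  011110(✓)  101111(✓)  110010(✓)  110011(✓)  110101(✓)  111000  111110(✓)  111111(✓)
size-2^1 implicants → -10101  -11110  0101-1  1-1111  11001-  11111-
Unchecked terms (primes): -10101, -11110, 001011, 0101-1, 1-1111, 11001-, 111000, 11111-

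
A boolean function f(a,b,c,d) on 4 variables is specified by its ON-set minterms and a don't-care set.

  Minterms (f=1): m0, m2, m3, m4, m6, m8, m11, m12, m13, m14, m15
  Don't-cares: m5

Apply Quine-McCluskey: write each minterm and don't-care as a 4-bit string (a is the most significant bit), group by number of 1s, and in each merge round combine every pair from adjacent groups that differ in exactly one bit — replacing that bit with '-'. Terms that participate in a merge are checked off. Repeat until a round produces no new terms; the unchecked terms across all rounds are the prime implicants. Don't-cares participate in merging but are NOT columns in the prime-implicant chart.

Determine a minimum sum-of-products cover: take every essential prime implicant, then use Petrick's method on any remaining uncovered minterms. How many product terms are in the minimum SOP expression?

4

size-2^0 implicants → 0000(✓)  0010(✓)  0011(✓)  0100(✓)  0101(✓)  0110(✓)  1000(✓)  1011(✓)  1100(✓)  1101(✓)  1110(✓)  1111(✓)
size-2^1 implicants → -000(✓)  -011  -100(✓)  -101(✓)  -110(✓)  0-00(✓)  0-10(✓)  00-0(✓)  001-  01-0(✓)  010-(✓)  1-00(✓)  1-11  11-0(✓)  11-1(✓)  110-(✓)  111-(✓)
size-2^2 implicants → --00  -1-0  -10-  0--0  11--
Unchecked terms (primes): --00, -011, -1-0, -10-, 0--0, 001-, 1-11, 11--
Minterm coverage:
  m0 ⊆ --00,0--0
  m2 ⊆ 0--0,001-
  m3 ⊆ -011,001-
  m4 ⊆ --00,-1-0,-10-,0--0
  m6 ⊆ -1-0,0--0
  m8 ⊆ --00 [E]
  m11 ⊆ -011,1-11
  m12 ⊆ --00,-1-0,-10-,11--
  m13 ⊆ -10-,11--
  m14 ⊆ -1-0,11--
  m15 ⊆ 1-11,11--
E = {--00}
Petrick residual → -011, 0--0, 11--
Cover = c'd' + b'cd + a'd' + ab  |cover|=4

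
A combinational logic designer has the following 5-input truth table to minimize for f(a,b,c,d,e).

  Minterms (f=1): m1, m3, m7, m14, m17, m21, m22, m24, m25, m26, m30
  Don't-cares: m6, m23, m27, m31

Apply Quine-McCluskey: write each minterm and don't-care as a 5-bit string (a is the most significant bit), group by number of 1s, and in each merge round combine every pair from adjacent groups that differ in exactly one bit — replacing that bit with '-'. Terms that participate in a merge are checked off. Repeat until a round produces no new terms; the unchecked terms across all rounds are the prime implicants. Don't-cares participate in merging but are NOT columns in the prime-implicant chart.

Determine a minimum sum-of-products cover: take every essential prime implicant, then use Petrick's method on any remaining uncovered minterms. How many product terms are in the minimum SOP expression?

5

size-2^0 implicants → 00001(✓)  00011(✓)  00110(✓)  00111(✓)  01110(✓)  10001(✓)  10101(✓)  10110(✓)  10111(✓)  11000(✓)  11001(✓)  11010(✓)  11011(✓)  11110(✓)  11111(✓)
size-2^1 implicants → -0001  -0110(✓)  -0111(✓)  -1110(✓)  0-110(✓)  00-11  000-1  0011-(✓)  1-001  1-110(✓)  1-111(✓)  10-01  101-1  1011-(✓)  11-10(✓)  11-11(✓)  110-0(✓)  110-1(✓)  1100-(✓)  1101-(✓)  1111-(✓)
size-2^2 implicants → --110  -011-  1-11-  11-1-  110--
Unchecked terms (primes): --110, -0001, -011-, 00-11, 000-1, 1-001, 1-11-, 10-01, 101-1, 11-1-, 110--
Minterm coverage:
  m1 ⊆ -0001,000-1
  m3 ⊆ 00-11,000-1
  m7 ⊆ -011-,00-11
  m14 ⊆ --110 [E]
  m17 ⊆ -0001,1-001,10-01
  m21 ⊆ 10-01,101-1
  m22 ⊆ --110,-011-,1-11-
  m24 ⊆ 110-- [E]
  m25 ⊆ 1-001,110--
  m26 ⊆ 11-1-,110--
  m30 ⊆ --110,1-11-,11-1-
E = {--110, 110--}
Petrick residual → -0001, 00-11, 10-01
Cover = cde' + b'c'd'e + a'b'de + ab'd'e + abc'  |cover|=5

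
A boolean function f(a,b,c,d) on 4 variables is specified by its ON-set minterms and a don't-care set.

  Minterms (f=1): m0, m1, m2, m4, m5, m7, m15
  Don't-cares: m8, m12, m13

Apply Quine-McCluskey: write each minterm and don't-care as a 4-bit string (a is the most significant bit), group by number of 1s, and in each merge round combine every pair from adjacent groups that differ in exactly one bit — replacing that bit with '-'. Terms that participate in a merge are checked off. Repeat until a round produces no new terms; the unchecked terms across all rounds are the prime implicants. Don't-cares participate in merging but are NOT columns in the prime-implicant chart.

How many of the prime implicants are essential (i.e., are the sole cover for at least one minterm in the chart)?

size-2^0 implicants → 0000(✓)  0001(✓)  0010(✓)  0100(✓)  0101(✓)  0111(✓)  1000(✓)  1100(✓)  1101(✓)  1111(✓)
size-2^1 implicants → -000(✓)  -100(✓)  -101(✓)  -111(✓)  0-00(✓)  0-01(✓)  00-0  000-(✓)  01-1(✓)  010-(✓)  1-00(✓)  11-1(✓)  110-(✓)
size-2^2 implicants → --00  -1-1  -10-  0-0-
Unchecked terms (primes): --00, -1-1, -10-, 0-0-, 00-0
Minterm coverage:
  m0 ⊆ --00,0-0-,00-0
  m1 ⊆ 0-0- [E]
  m2 ⊆ 00-0 [E]
  m4 ⊆ --00,-10-,0-0-
  m5 ⊆ -1-1,-10-,0-0-
  m7 ⊆ -1-1 [E]
  m15 ⊆ -1-1 [E]
E = {-1-1, 0-0-, 00-0}

3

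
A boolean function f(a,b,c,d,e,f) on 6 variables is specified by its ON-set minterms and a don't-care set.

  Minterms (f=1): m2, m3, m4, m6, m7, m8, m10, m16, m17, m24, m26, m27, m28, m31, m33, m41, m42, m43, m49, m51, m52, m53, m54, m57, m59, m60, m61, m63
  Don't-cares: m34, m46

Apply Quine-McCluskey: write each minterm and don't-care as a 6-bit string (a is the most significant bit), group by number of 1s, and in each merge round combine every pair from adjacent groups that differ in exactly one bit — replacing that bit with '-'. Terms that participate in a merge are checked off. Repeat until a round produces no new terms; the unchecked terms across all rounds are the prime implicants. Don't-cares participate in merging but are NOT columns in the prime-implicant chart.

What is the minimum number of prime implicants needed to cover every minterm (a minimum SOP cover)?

size-2^0 implicants → 000010(✓)  000011(✓)  000100(✓)  000110(✓)  000111(✓)  001000(✓)  001010(✓)  010000(✓)  010001(✓)  011000(✓)  011010(✓)  011011(✓)  011100(✓)  011111(✓)  100001(✓)  100010(✓)  101001(✓)  101010(✓)  101011(✓)  101110(✓)  110001(✓)  110011(✓)  110100(✓)  110101(✓)  110110(✓)  111001(✓)  111011(✓)  111100(✓)  111101(✓)  111111(✓)
size-2^1 implicants → -00010(✓)  -01010(✓)  -10001  -11011(✓)  -11100  -11111(✓)  0-1000(✓)  0-1010(✓)  00-010(✓)  000-10(✓)  000-11(✓)  00001-(✓)  0001-0  00011-(✓)  0010-0(✓)  01-000  01000-  011-00  011-11(✓)  0110-0(✓)  01101-  1-0001(✓)  1-1001(✓)  1-1011(✓)  10-001(✓)  10-010(✓)  101-10  1010-1(✓)  10101-  11-001(✓)  11-011(✓)  11-100(✓)  11-101(✓)  110-01(✓)  1100-1(✓)  1101-0  11010-(✓)  111-01(✓)  111-11(✓)  1110-1(✓)  1111-1(✓)  11110-(✓)
size-2^2 implicants → -0-010  -11-11  0-10-0  000-1-  1--001  1-10-1  11--01  11-0-1  11-10-  111--1
Unchecked terms (primes): -0-010, -10001, -11-11, -11100, 0-10-0, 000-1-, 0001-0, 01-000, 01000-, 011-00, 01101-, 1--001, 1-10-1, 101-10, 10101-, 11--01, 11-0-1, 11-10-, 1101-0, 111--1
Minterm coverage:
  m2 ⊆ -0-010,000-1-
  m3 ⊆ 000-1- [E]
  m4 ⊆ 0001-0 [E]
  m6 ⊆ 000-1-,0001-0
  m7 ⊆ 000-1- [E]
  m8 ⊆ 0-10-0 [E]
  m10 ⊆ -0-010,0-10-0
  m16 ⊆ 01-000,01000-
  m17 ⊆ -10001,01000-
  m24 ⊆ 0-10-0,01-000,011-00
  m26 ⊆ 0-10-0,01101-
  m27 ⊆ -11-11,01101-
  m28 ⊆ -11100,011-00
  m31 ⊆ -11-11 [E]
  m33 ⊆ 1--001 [E]
  m41 ⊆ 1--001,1-10-1
  m42 ⊆ -0-010,101-10,10101-
  m43 ⊆ 1-10-1,10101-
  m49 ⊆ -10001,1--001,11--01,11-0-1
  m51 ⊆ 11-0-1 [E]
  m52 ⊆ 11-10-,1101-0
  m53 ⊆ 11--01,11-10-
  m54 ⊆ 1101-0 [E]
  m57 ⊆ 1--001,1-10-1,11--01,11-0-1,111--1
  m59 ⊆ -11-11,1-10-1,11-0-1,111--1
  m60 ⊆ -11100,11-10-
  m61 ⊆ 11--01,11-10-,111--1
  m63 ⊆ -11-11,111--1
E = {-11-11, 0-10-0, 000-1-, 0001-0, 1--001, 11-0-1, 1101-0}
Petrick residual → -11100, 01000-, 10101-, 11--01
Cover = bcef + bcde'f' + a'cd'f' + a'b'c'e + a'b'c'df' + a'bc'd'e' + ad'e'f + ab'cd'e + abe'f + abd'f + abc'df'  |cover|=11

11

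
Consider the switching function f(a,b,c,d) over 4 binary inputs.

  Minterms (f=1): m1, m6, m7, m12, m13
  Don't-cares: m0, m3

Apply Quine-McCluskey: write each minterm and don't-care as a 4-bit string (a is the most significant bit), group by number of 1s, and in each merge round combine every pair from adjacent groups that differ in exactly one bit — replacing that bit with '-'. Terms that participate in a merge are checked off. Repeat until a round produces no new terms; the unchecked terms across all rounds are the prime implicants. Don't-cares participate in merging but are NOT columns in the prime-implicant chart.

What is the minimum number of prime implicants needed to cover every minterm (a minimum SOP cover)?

Round 0: 0000✓ 0001✓ 0011✓ 0110✓ 0111✓ 1100✓ 1101✓
Round 1: 0-11 00-1 000- 011- 110-
PIs = {0-11, 00-1, 000-, 011-, 110-}
Coverage chart:
  m1: 00-1,000-
  m6: 011- ←essential
  m7: 0-11,011-
  m12: 110- ←essential
  m13: 110- ←essential
Essential: 011-, 110-
Petrick residual → 00-1
Min cover (3 terms): a'b'd + a'bc + abc'

3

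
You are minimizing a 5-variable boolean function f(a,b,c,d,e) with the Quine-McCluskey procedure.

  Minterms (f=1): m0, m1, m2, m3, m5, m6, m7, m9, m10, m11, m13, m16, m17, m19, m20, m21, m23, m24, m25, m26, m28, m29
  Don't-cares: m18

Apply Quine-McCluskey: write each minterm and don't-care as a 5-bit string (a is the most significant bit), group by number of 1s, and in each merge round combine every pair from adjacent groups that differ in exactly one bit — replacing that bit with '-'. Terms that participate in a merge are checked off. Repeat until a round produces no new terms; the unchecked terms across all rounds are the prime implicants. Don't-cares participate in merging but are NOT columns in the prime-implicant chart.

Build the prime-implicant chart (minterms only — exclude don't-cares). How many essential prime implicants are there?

Round 0: 00000✓ 00001✓ 00010✓ 00011✓ 00101✓ 00110✓ 00111✓ 01001✓ 01010✓ 01011✓ 01101✓ 10000✓ 10001✓ 10010✓ 10011✓ 10100✓ 10101✓ 10111✓ 11000✓ 11001✓ 11010✓ 11100✓ 11101✓
Round 1: -0000✓ -0001✓ -0010✓ -0011✓ -0101✓ -0111✓ -1001✓ -1010✓ -1101✓ 0-001✓ 0-010✓ 0-011✓ 0-101✓ 00-01✓ 00-10✓ 00-11✓ 000-0✓ 000-1✓ 0000-✓ 0001-✓ 001-1✓ 0011-✓ 01-01✓ 010-1✓ 0101-✓ 1-000✓ 1-001✓ 1-010✓ 1-100✓ 1-101✓ 10-00✓ 10-01✓ 10-11✓ 100-0✓ 100-1✓ 1000-✓ 1001-✓ 101-1✓ 1010-✓ 11-00✓ 11-01✓ 110-0✓ 1100-✓ 1110-✓
Round 2: --001✓ --010 --101✓ -0-01✓ -0-11✓ -00-0✓ -00-1✓ -000-✓ -001-✓ -01-1✓ -1-01✓ 0--01✓ 0-0-1 0-01- 00--1✓ 00-1- 000--✓ 1--00✓ 1--01✓ 1-0-0 1-00-✓ 1-10-✓ 10--1✓ 10-0-✓ 100--✓ 11-0-✓
Round 3: ---01 -0--1 -00-- 1--0-
PIs = {---01, --010, -0--1, -00--, 0-0-1, 0-01-, 00-1-, 1--0-, 1-0-0}
Coverage chart:
  m0: -00-- ←essential
  m1: ---01,-0--1,-00--,0-0-1
  m2: --010,-00--,0-01-,00-1-
  m3: -0--1,-00--,0-0-1,0-01-,00-1-
  m5: ---01,-0--1
  m6: 00-1- ←essential
  m7: -0--1,00-1-
  m9: ---01,0-0-1
  m10: --010,0-01-
  m11: 0-0-1,0-01-
  m13: ---01 ←essential
  m16: -00--,1--0-,1-0-0
  m17: ---01,-0--1,-00--,1--0-
  m19: -0--1,-00--
  m20: 1--0- ←essential
  m21: ---01,-0--1,1--0-
  m23: -0--1 ←essential
  m24: 1--0-,1-0-0
  m25: ---01,1--0-
  m26: --010,1-0-0
  m28: 1--0- ←essential
  m29: ---01,1--0-
Essential: ---01, -0--1, -00--, 00-1-, 1--0-

5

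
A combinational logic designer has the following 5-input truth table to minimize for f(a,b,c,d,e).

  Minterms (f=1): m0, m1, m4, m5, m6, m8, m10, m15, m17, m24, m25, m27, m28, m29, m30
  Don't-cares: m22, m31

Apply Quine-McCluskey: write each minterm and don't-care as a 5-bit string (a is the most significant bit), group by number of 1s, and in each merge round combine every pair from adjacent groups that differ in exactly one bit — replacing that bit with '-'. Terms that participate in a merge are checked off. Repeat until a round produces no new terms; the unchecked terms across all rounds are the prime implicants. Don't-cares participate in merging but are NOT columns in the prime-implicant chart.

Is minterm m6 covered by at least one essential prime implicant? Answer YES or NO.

NO

Round 0: 00000✓ 00001✓ 00100✓ 00101✓ 00110✓ 01000✓ 01010✓ 01111✓ 10001✓ 10110✓ 11000✓ 11001✓ 11011✓ 11100✓ 11101✓ 11110✓ 11111✓
Round 1: -0001 -0110 -1000 -1111 0-000 00-00✓ 00-01✓ 0000-✓ 001-0 0010-✓ 010-0 1-001 1-110 11-00✓ 11-01✓ 11-11✓ 110-1✓ 1100-✓ 111-0✓ 111-1✓ 1110-✓ 1111-✓
Round 2: 00-0- 11--1 11-0- 111--
PIs = {-0001, -0110, -1000, -1111, 0-000, 00-0-, 001-0, 010-0, 1-001, 1-110, 11--1, 11-0-, 111--}
Coverage chart:
  m0: 0-000,00-0-
  m1: -0001,00-0-
  m4: 00-0-,001-0
  m5: 00-0- ←essential
  m6: -0110,001-0
  m8: -1000,0-000,010-0
  m10: 010-0 ←essential
  m15: -1111 ←essential
  m17: -0001,1-001
  m24: -1000,11-0-
  m25: 1-001,11--1,11-0-
  m27: 11--1 ←essential
  m28: 11-0-,111--
  m29: 11--1,11-0-,111--
  m30: 1-110,111--
Essential: -1111, 00-0-, 010-0, 11--1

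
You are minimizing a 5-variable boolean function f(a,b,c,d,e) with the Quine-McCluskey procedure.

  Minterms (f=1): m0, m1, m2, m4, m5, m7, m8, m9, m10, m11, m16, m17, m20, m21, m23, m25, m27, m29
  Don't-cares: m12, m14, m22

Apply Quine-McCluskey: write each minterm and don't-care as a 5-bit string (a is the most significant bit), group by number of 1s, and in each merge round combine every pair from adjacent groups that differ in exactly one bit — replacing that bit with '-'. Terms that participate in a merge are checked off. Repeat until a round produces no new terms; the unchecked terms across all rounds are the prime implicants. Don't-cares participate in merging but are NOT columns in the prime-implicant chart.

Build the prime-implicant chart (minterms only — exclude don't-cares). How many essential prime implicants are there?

5

Round 0: 00000✓ 00001✓ 00010✓ 00100✓ 00101✓ 00111✓ 01000✓ 01001✓ 01010✓ 01011✓ 01100✓ 01110✓ 10000✓ 10001✓ 10100✓ 10101✓ 10110✓ 10111✓ 11001✓ 11011✓ 11101✓
Round 1: -0000✓ -0001✓ -0100✓ -0101✓ -0111✓ -1001✓ -1011✓ 0-000✓ 0-001✓ 0-010✓ 0-100✓ 00-00✓ 00-01✓ 000-0✓ 0000-✓ 001-1✓ 0010-✓ 01-00✓ 01-10✓ 010-0✓ 010-1✓ 0100-✓ 0101-✓ 011-0✓ 1-001✓ 1-101✓ 10-00✓ 10-01✓ 1000-✓ 101-0✓ 101-1✓ 1010-✓ 1011-✓ 11-01✓ 110-1✓
Round 2: --001 -0-00✓ -0-01✓ -000-✓ -01-1 -010-✓ -10-1 0--00 0-0-0 0-00- 00-0-✓ 01--0 010-- 1--01 10-0-✓ 101--
Round 3: -0-0-
PIs = {--001, -0-0-, -01-1, -10-1, 0--00, 0-0-0, 0-00-, 01--0, 010--, 1--01, 101--}
Coverage chart:
  m0: -0-0-,0--00,0-0-0,0-00-
  m1: --001,-0-0-,0-00-
  m2: 0-0-0 ←essential
  m4: -0-0-,0--00
  m5: -0-0-,-01-1
  m7: -01-1 ←essential
  m8: 0--00,0-0-0,0-00-,01--0,010--
  m9: --001,-10-1,0-00-,010--
  m10: 0-0-0,01--0,010--
  m11: -10-1,010--
  m16: -0-0- ←essential
  m17: --001,-0-0-,1--01
  m20: -0-0-,101--
  m21: -0-0-,-01-1,1--01,101--
  m23: -01-1,101--
  m25: --001,-10-1,1--01
  m27: -10-1 ←essential
  m29: 1--01 ←essential
Essential: -0-0-, -01-1, -10-1, 0-0-0, 1--01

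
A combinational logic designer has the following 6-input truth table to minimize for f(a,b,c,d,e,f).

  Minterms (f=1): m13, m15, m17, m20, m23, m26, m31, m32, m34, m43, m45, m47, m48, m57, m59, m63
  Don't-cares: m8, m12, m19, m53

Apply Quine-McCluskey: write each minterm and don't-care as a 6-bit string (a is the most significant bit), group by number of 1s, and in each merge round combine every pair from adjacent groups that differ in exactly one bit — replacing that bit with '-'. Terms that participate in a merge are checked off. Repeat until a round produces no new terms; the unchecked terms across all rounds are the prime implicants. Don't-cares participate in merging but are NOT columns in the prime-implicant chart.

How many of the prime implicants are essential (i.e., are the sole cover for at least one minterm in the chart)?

8

Round 0: 001000✓ 001100✓ 001101✓ 001111✓ 010001✓ 010011✓ 010100 010111✓ 011010 011111✓ 100000✓ 100010✓ 101011✓ 101101✓ 101111✓ 110000✓ 110101 111001✓ 111011✓ 111111✓
Round 1: -01101✓ -01111✓ -11111✓ 0-1111✓ 001-00 0011-1✓ 00110- 01-111 010-11 0100-1 1-0000 1-1011✓ 1-1111✓ 1000-0 101-11✓ 1011-1✓ 111-11✓ 1110-1
Round 2: --1111 -011-1 1-1-11
PIs = {--1111, -011-1, 001-00, 00110-, 01-111, 010-11, 0100-1, 010100, 011010, 1-0000, 1-1-11, 1000-0, 110101, 1110-1}
Coverage chart:
  m13: -011-1,00110-
  m15: --1111,-011-1
  m17: 0100-1 ←essential
  m20: 010100 ←essential
  m23: 01-111,010-11
  m26: 011010 ←essential
  m31: --1111,01-111
  m32: 1-0000,1000-0
  m34: 1000-0 ←essential
  m43: 1-1-11 ←essential
  m45: -011-1 ←essential
  m47: --1111,-011-1,1-1-11
  m48: 1-0000 ←essential
  m57: 1110-1 ←essential
  m59: 1-1-11,1110-1
  m63: --1111,1-1-11
Essential: -011-1, 0100-1, 010100, 011010, 1-0000, 1-1-11, 1000-0, 1110-1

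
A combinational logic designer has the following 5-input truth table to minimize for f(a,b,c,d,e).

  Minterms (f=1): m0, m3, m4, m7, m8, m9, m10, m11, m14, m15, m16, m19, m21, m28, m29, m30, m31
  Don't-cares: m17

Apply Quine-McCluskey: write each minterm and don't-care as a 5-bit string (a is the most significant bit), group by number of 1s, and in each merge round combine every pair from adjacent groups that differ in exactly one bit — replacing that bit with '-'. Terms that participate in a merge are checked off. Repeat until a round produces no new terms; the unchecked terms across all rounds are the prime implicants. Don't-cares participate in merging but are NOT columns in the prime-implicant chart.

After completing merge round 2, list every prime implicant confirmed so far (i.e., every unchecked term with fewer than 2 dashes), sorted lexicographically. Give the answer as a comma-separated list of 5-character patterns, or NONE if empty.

[col 0] 00000*, 00011*, 00100*, 00111*, 01000*, 01001*, 01010*, 01011*, 01110*, 01111*, 10000*, 10001*, 10011*, 10101*, 11100*, 11101*, 11110*, 11111*
[col 1] -0000, -0011, -1110*, -1111*, 0-000, 0-011*, 0-111*, 00-00, 00-11*, 01-10*, 01-11*, 010-0*, 010-1*, 0100-*, 0101-*, 0111-*, 1-101, 10-01, 100-1, 1000-, 111-0*, 111-1*, 1110-*, 1111-*
[col 2] -111-, 0--11, 01-1-, 010--, 111--
Prime implicants: -0000, -0011, -111-, 0--11, 0-000, 00-00, 01-1-, 010--, 1-101, 10-01, 100-1, 1000-, 111--

-0000, -0011, 0-000, 00-00, 1-101, 10-01, 100-1, 1000-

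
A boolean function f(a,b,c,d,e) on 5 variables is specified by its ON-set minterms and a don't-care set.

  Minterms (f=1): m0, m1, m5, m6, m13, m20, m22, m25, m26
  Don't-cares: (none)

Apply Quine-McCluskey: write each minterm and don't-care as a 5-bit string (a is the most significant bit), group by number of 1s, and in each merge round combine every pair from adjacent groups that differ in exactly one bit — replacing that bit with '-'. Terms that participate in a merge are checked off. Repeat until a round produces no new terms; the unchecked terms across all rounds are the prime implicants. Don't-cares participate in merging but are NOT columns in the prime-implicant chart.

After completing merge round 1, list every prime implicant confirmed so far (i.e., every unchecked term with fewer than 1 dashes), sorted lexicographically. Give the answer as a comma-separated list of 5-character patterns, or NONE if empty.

11001, 11010

[col 0] 00000*, 00001*, 00101*, 00110*, 01101*, 10100*, 10110*, 11001, 11010
[col 1] -0110, 0-101, 00-01, 0000-, 101-0
Prime implicants: -0110, 0-101, 00-01, 0000-, 101-0, 11001, 11010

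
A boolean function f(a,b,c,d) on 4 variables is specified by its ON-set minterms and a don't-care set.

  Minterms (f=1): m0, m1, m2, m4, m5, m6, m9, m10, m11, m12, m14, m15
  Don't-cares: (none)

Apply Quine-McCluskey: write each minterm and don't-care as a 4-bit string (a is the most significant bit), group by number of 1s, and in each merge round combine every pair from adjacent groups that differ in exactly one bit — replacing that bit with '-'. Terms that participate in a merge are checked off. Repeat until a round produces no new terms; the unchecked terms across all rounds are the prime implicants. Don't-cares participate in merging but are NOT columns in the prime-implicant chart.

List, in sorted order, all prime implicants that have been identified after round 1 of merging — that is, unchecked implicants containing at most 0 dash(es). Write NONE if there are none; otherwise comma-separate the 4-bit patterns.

NONE

Round 0: 0000✓ 0001✓ 0010✓ 0100✓ 0101✓ 0110✓ 1001✓ 1010✓ 1011✓ 1100✓ 1110✓ 1111✓
Round 1: -001 -010✓ -100✓ -110✓ 0-00✓ 0-01✓ 0-10✓ 00-0✓ 000-✓ 01-0✓ 010-✓ 1-10✓ 1-11✓ 10-1 101-✓ 11-0✓ 111-✓
Round 2: --10 -1-0 0--0 0-0- 1-1-
PIs = {--10, -001, -1-0, 0--0, 0-0-, 1-1-, 10-1}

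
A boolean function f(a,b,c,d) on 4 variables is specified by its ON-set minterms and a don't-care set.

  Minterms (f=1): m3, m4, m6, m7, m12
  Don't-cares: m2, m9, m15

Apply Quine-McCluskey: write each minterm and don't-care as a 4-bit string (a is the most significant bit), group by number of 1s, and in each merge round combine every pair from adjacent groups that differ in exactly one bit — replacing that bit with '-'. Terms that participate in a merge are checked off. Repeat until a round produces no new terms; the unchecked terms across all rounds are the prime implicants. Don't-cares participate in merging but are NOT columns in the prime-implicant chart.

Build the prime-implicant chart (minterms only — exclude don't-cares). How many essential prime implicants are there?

[col 0] 0010*, 0011*, 0100*, 0110*, 0111*, 1001, 1100*, 1111*
[col 1] -100, -111, 0-10*, 0-11*, 001-*, 01-0, 011-*
[col 2] 0-1-
Prime implicants: -100, -111, 0-1-, 01-0, 1001
PI chart (minterm → PIs covering it):
  3 | 0-1-  (sole → essential)
  4 | -100,01-0
  6 | 0-1-,01-0
  7 | -111,0-1-
  12 | -100  (sole → essential)
Essential prime implicants: -100, 0-1-

2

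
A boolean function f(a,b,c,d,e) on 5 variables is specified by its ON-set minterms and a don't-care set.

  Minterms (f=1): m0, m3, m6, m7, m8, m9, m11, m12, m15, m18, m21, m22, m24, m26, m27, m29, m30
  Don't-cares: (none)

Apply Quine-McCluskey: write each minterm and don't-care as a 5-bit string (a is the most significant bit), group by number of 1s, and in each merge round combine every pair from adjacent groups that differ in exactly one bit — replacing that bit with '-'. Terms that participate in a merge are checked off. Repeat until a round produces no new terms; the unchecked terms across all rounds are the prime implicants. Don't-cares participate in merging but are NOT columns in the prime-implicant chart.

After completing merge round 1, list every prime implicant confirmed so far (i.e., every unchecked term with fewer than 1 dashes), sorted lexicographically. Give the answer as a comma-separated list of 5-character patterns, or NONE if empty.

NONE

[col 0] 00000*, 00011*, 00110*, 00111*, 01000*, 01001*, 01011*, 01100*, 01111*, 10010*, 10101*, 10110*, 11000*, 11010*, 11011*, 11101*, 11110*
[col 1] -0110, -1000, -1011, 0-000, 0-011*, 0-111*, 00-11*, 0011-, 01-00, 01-11*, 010-1, 0100-, 1-010*, 1-101, 1-110*, 10-10*, 11-10*, 110-0, 1101-
[col 2] 0--11, 1--10
Prime implicants: -0110, -1000, -1011, 0--11, 0-000, 0011-, 01-00, 010-1, 0100-, 1--10, 1-101, 110-0, 1101-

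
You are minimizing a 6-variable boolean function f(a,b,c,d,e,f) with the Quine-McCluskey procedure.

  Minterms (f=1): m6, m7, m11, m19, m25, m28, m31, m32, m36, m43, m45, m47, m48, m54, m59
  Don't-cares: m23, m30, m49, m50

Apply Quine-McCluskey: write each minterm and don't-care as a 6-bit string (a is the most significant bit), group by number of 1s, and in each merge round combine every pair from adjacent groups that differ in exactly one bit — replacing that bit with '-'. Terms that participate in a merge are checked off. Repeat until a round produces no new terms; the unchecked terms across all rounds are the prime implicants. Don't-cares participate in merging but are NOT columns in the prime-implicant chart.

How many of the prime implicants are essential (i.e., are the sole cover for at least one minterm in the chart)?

9

size-2^0 implicants → 000110(✓)  000111(✓)  001011(✓)  010011(✓)  010111(✓)  011001  011100(✓)  011110(✓)  011111(✓)  100000(✓)  100100(✓)  101011(✓)  101101(✓)  101111(✓)  110000(✓)  110001(✓)  110010(✓)  110110(✓)  111011(✓)
size-2^1 implicants → -01011  0-0111  00011-  01-111  010-11  0111-0  01111-  1-0000  1-1011  100-00  101-11  1011-1  110-10  1100-0  11000-
Unchecked terms (primes): -01011, 0-0111, 00011-, 01-111, 010-11, 011001, 0111-0, 01111-, 1-0000, 1-1011, 100-00, 101-11, 1011-1, 110-10, 1100-0, 11000-
Minterm coverage:
  m6 ⊆ 00011- [E]
  m7 ⊆ 0-0111,00011-
  m11 ⊆ -01011 [E]
  m19 ⊆ 010-11 [E]
  m25 ⊆ 011001 [E]
  m28 ⊆ 0111-0 [E]
  m31 ⊆ 01-111,01111-
  m32 ⊆ 1-0000,100-00
  m36 ⊆ 100-00 [E]
  m43 ⊆ -01011,1-1011,101-11
  m45 ⊆ 1011-1 [E]
  m47 ⊆ 101-11,1011-1
  m48 ⊆ 1-0000,1100-0,11000-
  m54 ⊆ 110-10 [E]
  m59 ⊆ 1-1011 [E]
E = {-01011, 00011-, 010-11, 011001, 0111-0, 1-1011, 100-00, 1011-1, 110-10}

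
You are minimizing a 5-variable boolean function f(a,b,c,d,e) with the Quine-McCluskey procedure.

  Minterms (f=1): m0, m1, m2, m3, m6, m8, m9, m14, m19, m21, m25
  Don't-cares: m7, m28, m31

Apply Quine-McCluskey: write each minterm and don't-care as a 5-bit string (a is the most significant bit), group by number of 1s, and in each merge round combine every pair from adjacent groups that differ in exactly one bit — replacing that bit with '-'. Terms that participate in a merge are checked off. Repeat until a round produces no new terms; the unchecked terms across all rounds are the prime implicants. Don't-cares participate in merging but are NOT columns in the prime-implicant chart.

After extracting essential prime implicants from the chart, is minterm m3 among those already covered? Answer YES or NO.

Round 0: 00000✓ 00001✓ 00010✓ 00011✓ 00110✓ 00111✓ 01000✓ 01001✓ 01110✓ 10011✓ 10101 11001✓ 11100 11111
Round 1: -0011 -1001 0-000✓ 0-001✓ 0-110 00-10✓ 00-11✓ 000-0✓ 000-1✓ 0000-✓ 0001-✓ 0011-✓ 0100-✓
Round 2: 0-00- 00-1- 000--
PIs = {-0011, -1001, 0-00-, 0-110, 00-1-, 000--, 10101, 11100, 11111}
Coverage chart:
  m0: 0-00-,000--
  m1: 0-00-,000--
  m2: 00-1-,000--
  m3: -0011,00-1-,000--
  m6: 0-110,00-1-
  m8: 0-00- ←essential
  m9: -1001,0-00-
  m14: 0-110 ←essential
  m19: -0011 ←essential
  m21: 10101 ←essential
  m25: -1001 ←essential
Essential: -0011, -1001, 0-00-, 0-110, 10101

YES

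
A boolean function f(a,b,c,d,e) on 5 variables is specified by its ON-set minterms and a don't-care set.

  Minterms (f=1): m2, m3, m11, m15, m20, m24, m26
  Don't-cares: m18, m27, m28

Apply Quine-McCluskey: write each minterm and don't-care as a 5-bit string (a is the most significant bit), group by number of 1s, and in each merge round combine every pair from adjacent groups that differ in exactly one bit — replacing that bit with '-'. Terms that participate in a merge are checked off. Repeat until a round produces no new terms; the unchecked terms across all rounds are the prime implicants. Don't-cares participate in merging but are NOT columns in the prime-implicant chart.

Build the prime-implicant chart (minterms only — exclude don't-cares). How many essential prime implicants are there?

2

Round 0: 00010✓ 00011✓ 01011✓ 01111✓ 10010✓ 10100✓ 11000✓ 11010✓ 11011✓ 11100✓
Round 1: -0010 -1011 0-011 0001- 01-11 1-010 1-100 11-00 110-0 1101-
PIs = {-0010, -1011, 0-011, 0001-, 01-11, 1-010, 1-100, 11-00, 110-0, 1101-}
Coverage chart:
  m2: -0010,0001-
  m3: 0-011,0001-
  m11: -1011,0-011,01-11
  m15: 01-11 ←essential
  m20: 1-100 ←essential
  m24: 11-00,110-0
  m26: 1-010,110-0,1101-
Essential: 01-11, 1-100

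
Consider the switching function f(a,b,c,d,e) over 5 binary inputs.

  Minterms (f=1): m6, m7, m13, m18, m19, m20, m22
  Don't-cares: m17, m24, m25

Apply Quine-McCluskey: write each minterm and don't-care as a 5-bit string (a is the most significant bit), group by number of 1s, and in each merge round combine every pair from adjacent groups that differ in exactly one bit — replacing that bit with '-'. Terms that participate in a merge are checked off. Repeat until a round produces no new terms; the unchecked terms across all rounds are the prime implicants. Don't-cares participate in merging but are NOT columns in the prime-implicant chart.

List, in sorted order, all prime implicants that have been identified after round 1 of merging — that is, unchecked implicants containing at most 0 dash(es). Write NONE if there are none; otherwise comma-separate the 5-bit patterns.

01101

[col 0] 00110*, 00111*, 01101, 10001*, 10010*, 10011*, 10100*, 10110*, 11000*, 11001*
[col 1] -0110, 0011-, 1-001, 10-10, 100-1, 1001-, 101-0, 1100-
Prime implicants: -0110, 0011-, 01101, 1-001, 10-10, 100-1, 1001-, 101-0, 1100-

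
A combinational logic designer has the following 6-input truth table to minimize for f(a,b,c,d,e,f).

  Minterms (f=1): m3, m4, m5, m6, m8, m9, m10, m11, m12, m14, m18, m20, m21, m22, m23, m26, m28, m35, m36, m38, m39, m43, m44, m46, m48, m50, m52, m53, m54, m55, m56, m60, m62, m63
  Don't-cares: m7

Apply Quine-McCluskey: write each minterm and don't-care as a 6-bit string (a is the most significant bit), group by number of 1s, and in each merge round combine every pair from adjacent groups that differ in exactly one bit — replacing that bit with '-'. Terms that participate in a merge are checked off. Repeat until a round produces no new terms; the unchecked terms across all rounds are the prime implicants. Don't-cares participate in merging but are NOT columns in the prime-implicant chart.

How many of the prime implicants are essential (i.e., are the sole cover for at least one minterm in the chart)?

Round 0: 000011✓ 000100✓ 000101✓ 000110✓ 000111✓ 001000✓ 001001✓ 001010✓ 001011✓ 001100✓ 001110✓ 010010✓ 010100✓ 010101✓ 010110✓ 010111✓ 011010✓ 011100✓ 100011✓ 100100✓ 100110✓ 100111✓ 101011✓ 101100✓ 101110✓ 110000✓ 110010✓ 110100✓ 110101✓ 110110✓ 110111✓ 111000✓ 111100✓ 111110✓ 111111✓
Round 1: -00011✓ -00100✓ -00110✓ -00111✓ -01011✓ -01100✓ -01110✓ -10010✓ -10100✓ -10101✓ -10110✓ -10111✓ -11100✓ 0-0100✓ 0-0101✓ 0-0110✓ 0-0111✓ 0-1010 0-1100✓ 00-011✓ 00-100✓ 00-110✓ 000-11✓ 0001-0✓ 0001-1✓ 00010-✓ 00011-✓ 001-00✓ 001-10✓ 0010-0✓ 0010-1✓ 00100-✓ 00101-✓ 0011-0✓ 01-010 01-100✓ 010-10✓ 0101-0✓ 0101-1✓ 01010-✓ 01011-✓ 1-0100✓ 1-0110✓ 1-0111✓ 1-1100✓ 1-1110✓ 10-011✓ 10-100✓ 10-110✓ 100-11✓ 1001-0✓ 10011-✓ 1011-0✓ 11-000✓ 11-100✓ 11-110✓ 11-111✓ 110-00✓ 110-10✓ 1100-0✓ 1101-0✓ 1101-1✓ 11010-✓ 11011-✓ 111-00✓ 1111-0✓ 11111-✓
Round 2: --0100✓ --0110✓ --0111✓ --1100✓ -0-011 -0-100✓ -0-110✓ -00-11 -001-0✓ -0011-✓ -011-0✓ -1-100✓ -10-10 -101-0✓ -101-1✓ -1010-✓ -1011-✓ 0--100✓ 0-01-0✓ 0-01-1✓ 0-010-✓ 0-011-✓ 00-1-0✓ 0001--✓ 001--0 0010-- 0101--✓ 1--100✓ 1--110✓ 1-01-0✓ 1-011-✓ 1-11-0✓ 10-1-0✓ 11--00 11-1-0✓ 11-11- 110--0 1101--✓
Round 3: ---100 --01-0 --011- -0-1-0 -101-- 0-01-- 1--1-0
PIs = {---100, --01-0, --011-, -0-011, -0-1-0, -00-11, -10-10, -101--, 0-01--, 0-1010, 001--0, 0010--, 01-010, 1--1-0, 11--00, 11-11-, 110--0}
Coverage chart:
  m3: -0-011,-00-11
  m4: ---100,--01-0,-0-1-0,0-01--
  m5: 0-01-- ←essential
  m6: --01-0,--011-,-0-1-0,0-01--
  m8: 001--0,0010--
  m9: 0010-- ←essential
  m10: 0-1010,001--0,0010--
  m11: -0-011,0010--
  m12: ---100,-0-1-0,001--0
  m14: -0-1-0,001--0
  m18: -10-10,01-010
  m20: ---100,--01-0,-101--,0-01--
  m21: -101--,0-01--
  m22: --01-0,--011-,-10-10,-101--,0-01--
  m23: --011-,-101--,0-01--
  m26: 0-1010,01-010
  m28: ---100 ←essential
  m35: -0-011,-00-11
  m36: ---100,--01-0,-0-1-0,1--1-0
  m38: --01-0,--011-,-0-1-0,1--1-0
  m39: --011-,-00-11
  m43: -0-011 ←essential
  m44: ---100,-0-1-0,1--1-0
  m46: -0-1-0,1--1-0
  m48: 11--00,110--0
  m50: -10-10,110--0
  m52: ---100,--01-0,-101--,1--1-0,11--00,110--0
  m53: -101-- ←essential
  m54: --01-0,--011-,-10-10,-101--,1--1-0,11-11-,110--0
  m55: --011-,-101--,11-11-
  m56: 11--00 ←essential
  m60: ---100,1--1-0,11--00
  m62: 1--1-0,11-11-
  m63: 11-11- ←essential
Essential: ---100, -0-011, -101--, 0-01--, 0010--, 11--00, 11-11-

7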